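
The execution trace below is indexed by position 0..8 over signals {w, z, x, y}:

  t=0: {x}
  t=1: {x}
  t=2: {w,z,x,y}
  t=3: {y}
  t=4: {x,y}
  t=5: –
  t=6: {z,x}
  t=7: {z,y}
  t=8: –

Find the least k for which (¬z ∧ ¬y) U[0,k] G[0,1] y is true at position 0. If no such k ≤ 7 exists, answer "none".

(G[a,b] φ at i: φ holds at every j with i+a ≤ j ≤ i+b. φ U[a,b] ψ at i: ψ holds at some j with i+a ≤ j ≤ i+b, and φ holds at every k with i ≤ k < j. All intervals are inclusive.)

Need earliest j ≥ 0 with G[0,1] y, and (¬z ∧ ¬y) at every k in [0,j-1].
  j=0: rhs fails.
  j=1: rhs fails.
  j=2: rhs holds; lhs holds on [0,1]. k = 2.

2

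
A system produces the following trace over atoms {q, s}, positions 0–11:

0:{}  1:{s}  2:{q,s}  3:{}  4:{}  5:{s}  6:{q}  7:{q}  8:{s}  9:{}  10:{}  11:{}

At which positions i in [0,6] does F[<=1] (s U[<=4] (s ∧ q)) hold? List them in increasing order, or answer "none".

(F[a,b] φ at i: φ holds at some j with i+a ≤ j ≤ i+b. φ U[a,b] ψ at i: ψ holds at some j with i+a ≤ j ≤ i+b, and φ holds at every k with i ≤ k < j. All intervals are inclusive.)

0, 1, 2

Evaluate at each i in [0,6]:
  i=0: ✓ (witness j=1)
  i=1: ✓ (witness j=1)
  i=2: ✓ (witness j=2)
  i=3: ✗ (none in [3,4])
  i=4: ✗ (none in [4,5])
  i=5: ✗ (none in [5,6])
  i=6: ✗ (none in [6,7])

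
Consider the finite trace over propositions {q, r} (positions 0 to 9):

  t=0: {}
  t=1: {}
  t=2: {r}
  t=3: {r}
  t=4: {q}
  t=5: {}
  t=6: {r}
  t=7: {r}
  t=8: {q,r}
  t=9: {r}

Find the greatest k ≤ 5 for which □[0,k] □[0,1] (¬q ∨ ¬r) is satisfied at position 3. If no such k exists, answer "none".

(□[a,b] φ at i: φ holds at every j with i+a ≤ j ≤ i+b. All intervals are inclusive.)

3

□[0,1] (¬q ∨ ¬r) must hold from j=3 onward; find where it first fails.
  j=3: holds
  j=4: holds
  j=5: holds
  j=6: holds
  j=7: fails
Holds on [3,6], so largest k = 3.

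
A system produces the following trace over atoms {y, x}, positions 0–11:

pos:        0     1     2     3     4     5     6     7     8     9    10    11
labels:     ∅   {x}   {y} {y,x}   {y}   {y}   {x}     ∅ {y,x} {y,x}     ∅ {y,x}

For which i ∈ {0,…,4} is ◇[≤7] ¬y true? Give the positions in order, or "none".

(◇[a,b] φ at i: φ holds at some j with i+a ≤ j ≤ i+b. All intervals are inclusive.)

Evaluate at each i in [0,4]:
  i=0: ✓ (witness j=0)
  i=1: ✓ (witness j=1)
  i=2: ✓ (witness j=6)
  i=3: ✓ (witness j=6)
  i=4: ✓ (witness j=6)

0, 1, 2, 3, 4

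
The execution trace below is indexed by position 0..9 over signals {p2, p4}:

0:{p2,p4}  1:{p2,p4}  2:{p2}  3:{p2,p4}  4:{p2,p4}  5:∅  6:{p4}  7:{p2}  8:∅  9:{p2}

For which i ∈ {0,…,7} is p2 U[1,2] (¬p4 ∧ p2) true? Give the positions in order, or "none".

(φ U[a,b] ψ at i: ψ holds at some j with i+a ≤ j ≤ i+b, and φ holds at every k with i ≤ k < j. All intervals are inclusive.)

Evaluate at each i in [0,7]:
  i=0: ✓ (rhs at j=2; lhs holds on [0,1])
  i=1: ✓ (rhs at j=2; lhs holds on [1,1])
  i=2: ✗ (no rhs in [3,4])
  i=3: ✗ (no rhs in [4,5])
  i=4: ✗ (no rhs in [5,6])
  i=5: ✗ (lhs fails at k=5 before rhs at j=7)
  i=6: ✗ (lhs fails at k=6 before rhs at j=7)
  i=7: ✗ (lhs fails at k=8 before rhs at j=9)

0, 1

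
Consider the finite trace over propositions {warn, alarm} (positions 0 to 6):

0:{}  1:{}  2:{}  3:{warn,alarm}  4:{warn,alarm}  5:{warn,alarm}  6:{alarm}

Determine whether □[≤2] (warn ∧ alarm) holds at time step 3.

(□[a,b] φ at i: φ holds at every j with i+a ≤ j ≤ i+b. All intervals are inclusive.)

Check (warn ∧ alarm) at every j in [3,5]:
  j=3: true
  j=4: true
  j=5: true
All positions satisfy it → formula holds.

Holds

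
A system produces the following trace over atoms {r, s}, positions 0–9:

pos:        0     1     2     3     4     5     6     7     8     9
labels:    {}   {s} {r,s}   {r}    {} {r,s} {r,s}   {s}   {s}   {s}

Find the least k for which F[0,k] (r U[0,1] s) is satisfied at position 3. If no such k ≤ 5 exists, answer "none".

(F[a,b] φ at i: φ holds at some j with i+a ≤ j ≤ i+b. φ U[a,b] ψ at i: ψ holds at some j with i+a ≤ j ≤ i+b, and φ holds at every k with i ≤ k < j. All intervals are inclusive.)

2

Scan j = 3,4,… for (r U[0,1] s):
  j=3: fails
  j=4: fails
  j=5: holds
First hit at j=5, so smallest k = 5-3 = 2.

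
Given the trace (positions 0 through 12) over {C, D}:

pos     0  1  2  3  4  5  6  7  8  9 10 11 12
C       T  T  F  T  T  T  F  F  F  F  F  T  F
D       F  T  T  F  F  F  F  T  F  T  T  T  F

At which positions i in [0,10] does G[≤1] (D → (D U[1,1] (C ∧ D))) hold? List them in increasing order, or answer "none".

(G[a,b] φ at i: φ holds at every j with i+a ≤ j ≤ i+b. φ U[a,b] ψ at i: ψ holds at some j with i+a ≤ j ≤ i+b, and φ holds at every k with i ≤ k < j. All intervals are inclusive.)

Evaluate at each i in [0,10]:
  i=0: ✗ (fails at j=1)
  i=1: ✗ (fails at j=1)
  i=2: ✗ (fails at j=2)
  i=3: ✓ (all of [3,4])
  i=4: ✓ (all of [4,5])
  i=5: ✓ (all of [5,6])
  i=6: ✗ (fails at j=7)
  i=7: ✗ (fails at j=7)
  i=8: ✗ (fails at j=9)
  i=9: ✗ (fails at j=9)
  i=10: ✗ (fails at j=11)

3, 4, 5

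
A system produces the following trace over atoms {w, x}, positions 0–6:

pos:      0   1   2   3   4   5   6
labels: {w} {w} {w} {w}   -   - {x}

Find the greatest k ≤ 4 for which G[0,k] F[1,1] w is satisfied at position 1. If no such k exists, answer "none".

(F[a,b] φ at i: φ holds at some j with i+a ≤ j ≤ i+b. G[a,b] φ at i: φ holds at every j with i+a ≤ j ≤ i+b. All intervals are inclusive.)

F[1,1] w must hold from j=1 onward; find where it first fails.
  j=1: holds
  j=2: holds
  j=3: fails
Holds on [1,2], so largest k = 1.

1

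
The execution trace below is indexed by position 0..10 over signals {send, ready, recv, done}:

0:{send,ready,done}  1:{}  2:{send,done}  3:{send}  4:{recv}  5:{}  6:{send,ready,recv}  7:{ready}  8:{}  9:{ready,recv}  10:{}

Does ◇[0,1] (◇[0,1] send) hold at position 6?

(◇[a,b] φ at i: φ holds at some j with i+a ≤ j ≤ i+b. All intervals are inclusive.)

Check ◇[0,1] send at each j in [6,7]:
  j=6: holds (witness at 6)
  j=7: fails (none in [7,8])
Found at j=6 → formula holds.

Yes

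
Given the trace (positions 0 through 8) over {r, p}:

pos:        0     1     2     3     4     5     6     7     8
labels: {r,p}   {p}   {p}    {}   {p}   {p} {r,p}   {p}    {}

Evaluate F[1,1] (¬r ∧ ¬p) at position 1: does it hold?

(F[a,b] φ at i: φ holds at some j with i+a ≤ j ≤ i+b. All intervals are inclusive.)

Check (¬r ∧ ¬p) at each j in [2,2]:
  j=2: false
No position in the window satisfies it → formula fails.

False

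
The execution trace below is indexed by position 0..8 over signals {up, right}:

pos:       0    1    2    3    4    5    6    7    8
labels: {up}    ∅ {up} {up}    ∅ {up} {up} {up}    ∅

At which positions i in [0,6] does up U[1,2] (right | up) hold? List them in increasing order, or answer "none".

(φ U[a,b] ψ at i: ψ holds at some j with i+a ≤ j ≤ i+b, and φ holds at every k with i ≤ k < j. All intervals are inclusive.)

Evaluate at each i in [0,6]:
  i=0: ✗ (lhs fails at k=1 before rhs at j=2)
  i=1: ✗ (lhs fails at k=1 before rhs at j=2)
  i=2: ✓ (rhs at j=3; lhs holds on [2,2])
  i=3: ✗ (lhs fails at k=4 before rhs at j=5)
  i=4: ✗ (lhs fails at k=4 before rhs at j=5)
  i=5: ✓ (rhs at j=6; lhs holds on [5,5])
  i=6: ✓ (rhs at j=7; lhs holds on [6,6])

2, 5, 6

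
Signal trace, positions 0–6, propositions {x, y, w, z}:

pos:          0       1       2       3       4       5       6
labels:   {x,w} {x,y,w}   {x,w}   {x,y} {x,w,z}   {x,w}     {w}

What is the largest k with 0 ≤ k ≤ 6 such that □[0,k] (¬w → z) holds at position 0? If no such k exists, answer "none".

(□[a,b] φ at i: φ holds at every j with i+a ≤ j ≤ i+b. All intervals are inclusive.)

2

(¬w → z) must hold from j=0 onward; find where it first fails.
  j=0: holds
  j=1: holds
  j=2: holds
  j=3: fails
Holds on [0,2], so largest k = 2.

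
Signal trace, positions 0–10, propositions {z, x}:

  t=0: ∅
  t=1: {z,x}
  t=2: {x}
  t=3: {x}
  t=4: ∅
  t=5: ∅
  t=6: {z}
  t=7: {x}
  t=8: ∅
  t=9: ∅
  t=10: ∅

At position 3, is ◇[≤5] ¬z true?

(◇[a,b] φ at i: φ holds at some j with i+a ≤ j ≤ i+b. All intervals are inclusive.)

Holds

Check ¬z at each j in [3,8]:
  j=3: true
  j=4: true
  j=5: true
  j=6: false
  j=7: true
  j=8: true
Found at j=3 → formula holds.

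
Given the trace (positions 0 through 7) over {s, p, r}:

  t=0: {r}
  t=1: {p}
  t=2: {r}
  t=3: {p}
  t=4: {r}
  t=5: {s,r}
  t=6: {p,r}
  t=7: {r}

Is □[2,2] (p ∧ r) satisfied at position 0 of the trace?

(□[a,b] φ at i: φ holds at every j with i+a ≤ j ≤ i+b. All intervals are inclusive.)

Check (p ∧ r) at every j in [2,2]:
  j=2: false
Fails at j=2 → formula fails.

False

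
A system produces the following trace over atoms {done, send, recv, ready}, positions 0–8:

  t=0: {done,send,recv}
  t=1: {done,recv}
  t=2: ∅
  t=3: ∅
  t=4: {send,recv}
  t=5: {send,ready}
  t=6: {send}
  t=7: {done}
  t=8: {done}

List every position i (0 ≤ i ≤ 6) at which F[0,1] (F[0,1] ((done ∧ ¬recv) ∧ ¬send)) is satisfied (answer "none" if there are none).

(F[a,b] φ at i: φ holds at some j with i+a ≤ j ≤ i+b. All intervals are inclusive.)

5, 6

Evaluate at each i in [0,6]:
  i=0: ✗ (none in [0,1])
  i=1: ✗ (none in [1,2])
  i=2: ✗ (none in [2,3])
  i=3: ✗ (none in [3,4])
  i=4: ✗ (none in [4,5])
  i=5: ✓ (witness j=6)
  i=6: ✓ (witness j=6)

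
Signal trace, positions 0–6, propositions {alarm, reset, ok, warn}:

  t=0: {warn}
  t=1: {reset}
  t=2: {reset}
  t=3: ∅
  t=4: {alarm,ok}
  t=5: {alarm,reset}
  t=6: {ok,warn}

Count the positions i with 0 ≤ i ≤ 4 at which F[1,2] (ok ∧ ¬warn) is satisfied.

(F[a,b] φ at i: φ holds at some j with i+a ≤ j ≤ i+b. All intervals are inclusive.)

2

Evaluate at each i in [0,4]:
  i=0: ✗ (none in [1,2])
  i=1: ✗ (none in [2,3])
  i=2: ✓ (witness j=4)
  i=3: ✓ (witness j=4)
  i=4: ✗ (none in [5,6])
Positions where it holds: {2, 3} → 2.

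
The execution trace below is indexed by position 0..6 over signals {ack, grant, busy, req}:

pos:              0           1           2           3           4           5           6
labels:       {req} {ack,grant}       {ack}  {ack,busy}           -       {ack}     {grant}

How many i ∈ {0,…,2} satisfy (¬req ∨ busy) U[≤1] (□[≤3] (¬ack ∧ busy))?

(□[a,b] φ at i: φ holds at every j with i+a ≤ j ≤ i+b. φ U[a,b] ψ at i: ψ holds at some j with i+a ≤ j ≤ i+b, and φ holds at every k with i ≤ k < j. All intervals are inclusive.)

0

Evaluate at each i in [0,2]:
  i=0: ✗ (no rhs in [0,1])
  i=1: ✗ (no rhs in [1,2])
  i=2: ✗ (no rhs in [2,3])
Positions where it holds: {} → 0.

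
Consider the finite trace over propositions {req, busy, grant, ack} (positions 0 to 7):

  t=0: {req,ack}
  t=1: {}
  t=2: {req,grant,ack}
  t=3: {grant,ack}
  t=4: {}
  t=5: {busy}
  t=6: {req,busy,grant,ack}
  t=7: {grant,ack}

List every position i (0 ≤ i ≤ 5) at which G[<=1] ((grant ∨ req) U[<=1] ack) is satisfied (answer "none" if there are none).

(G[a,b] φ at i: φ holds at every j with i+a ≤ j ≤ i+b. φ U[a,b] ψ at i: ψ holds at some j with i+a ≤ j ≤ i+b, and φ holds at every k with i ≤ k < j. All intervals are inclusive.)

2

Evaluate at each i in [0,5]:
  i=0: ✗ (fails at j=1)
  i=1: ✗ (fails at j=1)
  i=2: ✓ (all of [2,3])
  i=3: ✗ (fails at j=4)
  i=4: ✗ (fails at j=4)
  i=5: ✗ (fails at j=5)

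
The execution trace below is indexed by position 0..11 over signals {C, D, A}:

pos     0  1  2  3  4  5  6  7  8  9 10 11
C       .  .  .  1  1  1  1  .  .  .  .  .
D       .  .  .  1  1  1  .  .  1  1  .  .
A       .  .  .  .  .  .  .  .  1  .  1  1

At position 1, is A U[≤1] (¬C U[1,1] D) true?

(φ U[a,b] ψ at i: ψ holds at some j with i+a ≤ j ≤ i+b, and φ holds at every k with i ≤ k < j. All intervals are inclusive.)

Need some j in [1,2] with (¬C U[1,1] D), and A at every k in [1,j-1].
  j=1: (¬C U[1,1] D) — fails.
  j=2: (¬C U[1,1] D) holds, but A fails at k=1 → not this j.
No j in the window works → until fails.

No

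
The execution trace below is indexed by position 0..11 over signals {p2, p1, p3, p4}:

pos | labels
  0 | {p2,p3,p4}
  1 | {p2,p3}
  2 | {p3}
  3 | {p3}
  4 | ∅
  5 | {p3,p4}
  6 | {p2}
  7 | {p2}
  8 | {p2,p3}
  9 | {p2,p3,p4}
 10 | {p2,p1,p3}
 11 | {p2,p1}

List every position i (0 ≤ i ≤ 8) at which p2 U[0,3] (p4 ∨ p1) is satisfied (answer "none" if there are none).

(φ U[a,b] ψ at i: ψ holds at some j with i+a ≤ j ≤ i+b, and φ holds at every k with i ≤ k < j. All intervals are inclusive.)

Evaluate at each i in [0,8]:
  i=0: ✓ (rhs at j=0)
  i=1: ✗ (no rhs in [1,4])
  i=2: ✗ (lhs fails at k=2 before rhs at j=5)
  i=3: ✗ (lhs fails at k=3 before rhs at j=5)
  i=4: ✗ (lhs fails at k=4 before rhs at j=5)
  i=5: ✓ (rhs at j=5)
  i=6: ✓ (rhs at j=9; lhs holds on [6,8])
  i=7: ✓ (rhs at j=9; lhs holds on [7,8])
  i=8: ✓ (rhs at j=9; lhs holds on [8,8])

0, 5, 6, 7, 8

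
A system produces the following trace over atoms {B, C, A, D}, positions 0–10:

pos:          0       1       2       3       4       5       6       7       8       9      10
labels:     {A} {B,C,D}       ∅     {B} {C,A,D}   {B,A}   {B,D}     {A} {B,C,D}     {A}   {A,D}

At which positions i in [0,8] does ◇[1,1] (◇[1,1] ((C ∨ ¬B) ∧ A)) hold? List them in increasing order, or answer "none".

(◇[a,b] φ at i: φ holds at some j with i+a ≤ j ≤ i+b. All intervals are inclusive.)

2, 5, 7, 8

Evaluate at each i in [0,8]:
  i=0: ✗ (none in [1,1])
  i=1: ✗ (none in [2,2])
  i=2: ✓ (witness j=3)
  i=3: ✗ (none in [4,4])
  i=4: ✗ (none in [5,5])
  i=5: ✓ (witness j=6)
  i=6: ✗ (none in [7,7])
  i=7: ✓ (witness j=8)
  i=8: ✓ (witness j=9)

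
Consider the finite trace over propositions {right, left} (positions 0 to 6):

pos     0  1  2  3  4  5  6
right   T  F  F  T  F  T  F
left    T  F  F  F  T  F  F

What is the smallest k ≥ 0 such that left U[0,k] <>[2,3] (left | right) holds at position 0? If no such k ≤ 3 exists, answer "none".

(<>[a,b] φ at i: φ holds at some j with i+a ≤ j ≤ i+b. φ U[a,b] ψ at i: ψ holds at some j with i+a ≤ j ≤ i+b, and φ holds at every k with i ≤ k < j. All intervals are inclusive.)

0

Need earliest j ≥ 0 with <>[2,3] (left | right), and left at every k in [0,j-1].
  j=0: rhs holds (empty prefix). k = 0.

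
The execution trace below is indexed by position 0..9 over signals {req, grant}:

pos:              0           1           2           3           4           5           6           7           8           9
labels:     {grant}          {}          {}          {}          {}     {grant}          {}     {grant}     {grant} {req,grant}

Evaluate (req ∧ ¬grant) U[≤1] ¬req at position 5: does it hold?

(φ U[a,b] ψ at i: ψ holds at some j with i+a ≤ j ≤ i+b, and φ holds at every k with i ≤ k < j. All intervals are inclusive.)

Need some j in [5,6] with ¬req, and (req ∧ ¬grant) at every k in [5,j-1].
  j=5: ¬req holds; no prefix to check → satisfied.

Yes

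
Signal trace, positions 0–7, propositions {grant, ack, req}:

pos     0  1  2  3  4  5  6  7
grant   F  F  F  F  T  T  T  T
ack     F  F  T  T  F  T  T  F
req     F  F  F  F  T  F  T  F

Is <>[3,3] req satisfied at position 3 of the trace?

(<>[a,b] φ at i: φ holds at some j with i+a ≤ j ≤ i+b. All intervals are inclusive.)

Yes

Check req at each j in [6,6]:
  j=6: true
Found at j=6 → formula holds.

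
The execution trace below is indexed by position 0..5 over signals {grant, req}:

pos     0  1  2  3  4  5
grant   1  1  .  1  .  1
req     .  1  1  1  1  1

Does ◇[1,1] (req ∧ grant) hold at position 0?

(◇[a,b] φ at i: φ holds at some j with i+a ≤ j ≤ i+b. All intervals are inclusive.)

Check (req ∧ grant) at each j in [1,1]:
  j=1: true
Found at j=1 → formula holds.

True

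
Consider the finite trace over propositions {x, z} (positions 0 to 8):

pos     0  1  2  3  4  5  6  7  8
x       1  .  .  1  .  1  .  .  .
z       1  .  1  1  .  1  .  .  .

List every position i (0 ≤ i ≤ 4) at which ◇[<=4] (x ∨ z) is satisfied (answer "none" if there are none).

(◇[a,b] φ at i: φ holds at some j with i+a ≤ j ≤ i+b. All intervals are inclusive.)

0, 1, 2, 3, 4

Evaluate at each i in [0,4]:
  i=0: ✓ (witness j=0)
  i=1: ✓ (witness j=2)
  i=2: ✓ (witness j=2)
  i=3: ✓ (witness j=3)
  i=4: ✓ (witness j=5)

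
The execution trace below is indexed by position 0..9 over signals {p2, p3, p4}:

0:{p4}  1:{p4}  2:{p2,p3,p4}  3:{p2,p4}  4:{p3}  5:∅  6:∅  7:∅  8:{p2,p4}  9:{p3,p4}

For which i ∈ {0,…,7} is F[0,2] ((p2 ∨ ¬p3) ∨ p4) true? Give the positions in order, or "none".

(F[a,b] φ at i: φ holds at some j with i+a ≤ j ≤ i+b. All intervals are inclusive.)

0, 1, 2, 3, 4, 5, 6, 7

Evaluate at each i in [0,7]:
  i=0: ✓ (witness j=0)
  i=1: ✓ (witness j=1)
  i=2: ✓ (witness j=2)
  i=3: ✓ (witness j=3)
  i=4: ✓ (witness j=5)
  i=5: ✓ (witness j=5)
  i=6: ✓ (witness j=6)
  i=7: ✓ (witness j=7)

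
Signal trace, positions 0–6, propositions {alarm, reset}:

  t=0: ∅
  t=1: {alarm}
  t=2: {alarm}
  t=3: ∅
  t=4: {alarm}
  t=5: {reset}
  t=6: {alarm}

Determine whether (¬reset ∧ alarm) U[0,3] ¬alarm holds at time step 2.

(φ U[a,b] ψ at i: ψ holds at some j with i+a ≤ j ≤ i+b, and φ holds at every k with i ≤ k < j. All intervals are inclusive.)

Need some j in [2,5] with ¬alarm, and (¬reset ∧ alarm) at every k in [2,j-1].
  j=2: ¬alarm false.
  j=3: ¬alarm holds; (¬reset ∧ alarm) holds at every k in [2,2] → satisfied.

Yes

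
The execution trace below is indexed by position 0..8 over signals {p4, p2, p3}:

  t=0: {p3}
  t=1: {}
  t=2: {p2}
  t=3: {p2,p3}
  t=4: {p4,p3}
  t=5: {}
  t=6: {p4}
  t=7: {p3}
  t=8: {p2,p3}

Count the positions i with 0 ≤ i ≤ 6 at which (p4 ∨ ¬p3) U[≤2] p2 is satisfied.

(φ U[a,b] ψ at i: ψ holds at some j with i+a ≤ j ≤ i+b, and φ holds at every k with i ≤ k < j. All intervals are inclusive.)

3

Evaluate at each i in [0,6]:
  i=0: ✗ (lhs fails at k=0 before rhs at j=2)
  i=1: ✓ (rhs at j=2; lhs holds on [1,1])
  i=2: ✓ (rhs at j=2)
  i=3: ✓ (rhs at j=3)
  i=4: ✗ (no rhs in [4,6])
  i=5: ✗ (no rhs in [5,7])
  i=6: ✗ (lhs fails at k=7 before rhs at j=8)
Positions where it holds: {1, 2, 3} → 3.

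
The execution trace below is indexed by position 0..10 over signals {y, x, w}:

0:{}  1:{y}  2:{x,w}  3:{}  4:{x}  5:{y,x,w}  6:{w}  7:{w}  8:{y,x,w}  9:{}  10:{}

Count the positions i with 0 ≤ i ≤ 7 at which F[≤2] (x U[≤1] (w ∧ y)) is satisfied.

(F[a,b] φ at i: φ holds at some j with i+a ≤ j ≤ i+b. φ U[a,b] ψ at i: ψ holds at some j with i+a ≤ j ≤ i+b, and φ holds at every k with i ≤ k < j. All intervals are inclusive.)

Evaluate at each i in [0,7]:
  i=0: ✗ (none in [0,2])
  i=1: ✗ (none in [1,3])
  i=2: ✓ (witness j=4)
  i=3: ✓ (witness j=4)
  i=4: ✓ (witness j=4)
  i=5: ✓ (witness j=5)
  i=6: ✓ (witness j=8)
  i=7: ✓ (witness j=8)
Positions where it holds: {2, 3, 4, 5, 6, 7} → 6.

6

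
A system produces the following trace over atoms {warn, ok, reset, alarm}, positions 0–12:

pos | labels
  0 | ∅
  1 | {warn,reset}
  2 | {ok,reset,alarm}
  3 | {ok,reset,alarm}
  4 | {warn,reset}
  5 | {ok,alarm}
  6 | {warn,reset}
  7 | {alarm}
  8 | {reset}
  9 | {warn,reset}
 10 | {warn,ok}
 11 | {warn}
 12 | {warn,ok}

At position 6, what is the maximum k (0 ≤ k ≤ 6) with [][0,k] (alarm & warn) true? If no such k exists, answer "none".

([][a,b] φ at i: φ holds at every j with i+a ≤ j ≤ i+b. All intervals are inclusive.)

(alarm & warn) must hold from j=6 onward; find where it first fails.
  j=6: fails → no k works.

none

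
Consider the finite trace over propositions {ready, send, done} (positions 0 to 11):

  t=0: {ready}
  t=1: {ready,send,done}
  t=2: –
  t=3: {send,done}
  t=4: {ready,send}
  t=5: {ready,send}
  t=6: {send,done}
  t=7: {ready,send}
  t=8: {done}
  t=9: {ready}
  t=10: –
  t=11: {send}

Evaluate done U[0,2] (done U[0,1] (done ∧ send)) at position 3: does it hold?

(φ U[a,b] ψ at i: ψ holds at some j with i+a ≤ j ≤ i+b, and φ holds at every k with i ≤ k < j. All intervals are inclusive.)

Holds

Need some j in [3,5] with (done U[0,1] (done ∧ send)), and done at every k in [3,j-1].
  j=3: (done U[0,1] (done ∧ send)) holds; no prefix to check → satisfied.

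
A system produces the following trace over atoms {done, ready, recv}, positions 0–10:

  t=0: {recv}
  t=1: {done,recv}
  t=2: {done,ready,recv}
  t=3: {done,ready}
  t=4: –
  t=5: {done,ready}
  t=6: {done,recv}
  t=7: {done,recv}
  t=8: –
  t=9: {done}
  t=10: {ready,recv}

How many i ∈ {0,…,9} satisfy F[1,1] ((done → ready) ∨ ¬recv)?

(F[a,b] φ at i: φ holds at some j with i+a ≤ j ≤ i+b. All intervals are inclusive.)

7

Evaluate at each i in [0,9]:
  i=0: ✗ (none in [1,1])
  i=1: ✓ (witness j=2)
  i=2: ✓ (witness j=3)
  i=3: ✓ (witness j=4)
  i=4: ✓ (witness j=5)
  i=5: ✗ (none in [6,6])
  i=6: ✗ (none in [7,7])
  i=7: ✓ (witness j=8)
  i=8: ✓ (witness j=9)
  i=9: ✓ (witness j=10)
Positions where it holds: {1, 2, 3, 4, 7, 8, 9} → 7.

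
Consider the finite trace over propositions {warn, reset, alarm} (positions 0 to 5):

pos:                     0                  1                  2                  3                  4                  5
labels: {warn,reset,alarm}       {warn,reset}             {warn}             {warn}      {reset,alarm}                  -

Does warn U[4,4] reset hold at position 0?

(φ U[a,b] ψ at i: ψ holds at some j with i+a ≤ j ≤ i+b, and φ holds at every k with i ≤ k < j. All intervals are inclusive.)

Yes

Need some j in [4,4] with reset, and warn at every k in [0,j-1].
  j=4: reset holds; warn holds at every k in [0,3] → satisfied.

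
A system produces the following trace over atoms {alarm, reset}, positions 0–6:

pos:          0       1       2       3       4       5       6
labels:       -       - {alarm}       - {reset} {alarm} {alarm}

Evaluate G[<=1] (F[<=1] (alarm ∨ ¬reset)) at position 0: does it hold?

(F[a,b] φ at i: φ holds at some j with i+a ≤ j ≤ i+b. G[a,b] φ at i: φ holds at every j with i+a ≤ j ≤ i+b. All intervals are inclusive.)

Holds

Check F[<=1] (alarm ∨ ¬reset) at every j in [0,1]:
  j=0: holds (witness at 0)
  j=1: holds (witness at 1)
All positions satisfy it → formula holds.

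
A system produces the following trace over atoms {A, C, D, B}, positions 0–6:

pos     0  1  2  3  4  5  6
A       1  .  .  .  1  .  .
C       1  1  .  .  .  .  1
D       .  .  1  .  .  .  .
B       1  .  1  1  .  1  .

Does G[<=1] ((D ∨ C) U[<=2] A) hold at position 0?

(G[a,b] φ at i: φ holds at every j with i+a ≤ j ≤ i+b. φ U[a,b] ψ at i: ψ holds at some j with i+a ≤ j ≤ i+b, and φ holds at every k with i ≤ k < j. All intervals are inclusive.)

False

Check ((D ∨ C) U[<=2] A) at every j in [0,1]:
  j=0: holds
  j=1: fails
Fails at j=1 → formula fails.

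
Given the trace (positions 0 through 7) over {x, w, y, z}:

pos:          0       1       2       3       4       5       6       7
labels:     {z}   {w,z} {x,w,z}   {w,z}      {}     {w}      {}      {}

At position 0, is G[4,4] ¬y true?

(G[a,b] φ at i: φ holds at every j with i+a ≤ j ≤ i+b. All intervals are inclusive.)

Yes

Check ¬y at every j in [4,4]:
  j=4: true
All positions satisfy it → formula holds.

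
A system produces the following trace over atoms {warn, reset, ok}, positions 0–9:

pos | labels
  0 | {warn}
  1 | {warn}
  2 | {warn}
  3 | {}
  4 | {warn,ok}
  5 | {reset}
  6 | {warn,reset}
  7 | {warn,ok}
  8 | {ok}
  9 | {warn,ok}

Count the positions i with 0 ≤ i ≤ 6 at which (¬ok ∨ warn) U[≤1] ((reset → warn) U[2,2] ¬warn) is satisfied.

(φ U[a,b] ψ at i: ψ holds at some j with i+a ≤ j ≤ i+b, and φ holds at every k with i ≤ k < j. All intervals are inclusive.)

Evaluate at each i in [0,6]:
  i=0: ✓ (rhs at j=1; lhs holds on [0,0])
  i=1: ✓ (rhs at j=1)
  i=2: ✓ (rhs at j=3; lhs holds on [2,2])
  i=3: ✓ (rhs at j=3)
  i=4: ✗ (no rhs in [4,5])
  i=5: ✓ (rhs at j=6; lhs holds on [5,5])
  i=6: ✓ (rhs at j=6)
Positions where it holds: {0, 1, 2, 3, 5, 6} → 6.

6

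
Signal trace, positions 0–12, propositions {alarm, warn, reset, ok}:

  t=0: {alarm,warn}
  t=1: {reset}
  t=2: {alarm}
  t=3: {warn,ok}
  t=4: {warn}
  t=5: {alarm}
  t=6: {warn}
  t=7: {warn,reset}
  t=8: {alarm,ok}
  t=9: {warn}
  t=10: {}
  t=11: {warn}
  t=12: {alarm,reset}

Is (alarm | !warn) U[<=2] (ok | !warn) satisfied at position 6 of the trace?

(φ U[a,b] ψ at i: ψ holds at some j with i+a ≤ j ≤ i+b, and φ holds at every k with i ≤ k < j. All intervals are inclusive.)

Need some j in [6,8] with (ok | !warn), and (alarm | !warn) at every k in [6,j-1].
  j=6: (ok | !warn) false.
  j=7: (ok | !warn) false.
  j=8: (ok | !warn) holds, but (alarm | !warn) fails at k=6 → not this j.
No j in the window works → until fails.

No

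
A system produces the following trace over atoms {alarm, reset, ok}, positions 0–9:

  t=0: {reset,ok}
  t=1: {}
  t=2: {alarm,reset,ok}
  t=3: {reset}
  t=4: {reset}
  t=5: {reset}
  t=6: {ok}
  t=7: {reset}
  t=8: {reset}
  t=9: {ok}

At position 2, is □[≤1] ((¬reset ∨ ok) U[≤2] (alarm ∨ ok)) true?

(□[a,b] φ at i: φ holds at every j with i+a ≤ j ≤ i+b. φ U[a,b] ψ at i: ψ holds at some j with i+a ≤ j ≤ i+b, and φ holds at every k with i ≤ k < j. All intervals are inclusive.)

Check ((¬reset ∨ ok) U[≤2] (alarm ∨ ok)) at every j in [2,3]:
  j=2: holds
  j=3: fails
Fails at j=3 → formula fails.

False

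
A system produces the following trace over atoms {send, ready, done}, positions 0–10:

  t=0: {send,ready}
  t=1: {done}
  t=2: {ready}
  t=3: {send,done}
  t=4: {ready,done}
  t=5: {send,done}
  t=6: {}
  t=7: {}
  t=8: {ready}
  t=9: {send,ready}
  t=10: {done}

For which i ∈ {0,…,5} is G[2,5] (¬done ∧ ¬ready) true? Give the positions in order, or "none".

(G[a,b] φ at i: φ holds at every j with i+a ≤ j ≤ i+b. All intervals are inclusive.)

Evaluate at each i in [0,5]:
  i=0: ✗ (fails at j=2)
  i=1: ✗ (fails at j=3)
  i=2: ✗ (fails at j=4)
  i=3: ✗ (fails at j=5)
  i=4: ✗ (fails at j=8)
  i=5: ✗ (fails at j=8)

none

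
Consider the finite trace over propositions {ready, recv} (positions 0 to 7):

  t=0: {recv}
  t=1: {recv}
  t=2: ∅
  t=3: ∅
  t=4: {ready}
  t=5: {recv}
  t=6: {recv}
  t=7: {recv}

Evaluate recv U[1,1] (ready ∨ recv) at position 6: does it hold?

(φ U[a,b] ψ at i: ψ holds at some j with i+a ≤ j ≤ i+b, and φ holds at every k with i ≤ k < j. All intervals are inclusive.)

Yes

Need some j in [7,7] with (ready ∨ recv), and recv at every k in [6,j-1].
  j=7: (ready ∨ recv) holds; recv holds at every k in [6,6] → satisfied.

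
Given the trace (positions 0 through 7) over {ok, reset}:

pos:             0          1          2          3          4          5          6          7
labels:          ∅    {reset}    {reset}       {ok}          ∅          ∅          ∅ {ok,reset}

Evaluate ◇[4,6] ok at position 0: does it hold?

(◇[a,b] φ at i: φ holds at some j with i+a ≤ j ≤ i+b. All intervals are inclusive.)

Check ok at each j in [4,6]:
  j=4: false
  j=5: false
  j=6: false
No position in the window satisfies it → formula fails.

False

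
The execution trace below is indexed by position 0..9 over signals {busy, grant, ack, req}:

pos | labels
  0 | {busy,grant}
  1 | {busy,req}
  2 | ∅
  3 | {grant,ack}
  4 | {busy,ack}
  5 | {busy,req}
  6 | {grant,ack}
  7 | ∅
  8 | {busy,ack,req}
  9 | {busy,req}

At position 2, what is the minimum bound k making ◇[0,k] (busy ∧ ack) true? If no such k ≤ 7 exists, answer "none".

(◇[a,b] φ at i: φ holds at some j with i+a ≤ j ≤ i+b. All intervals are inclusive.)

Scan j = 2,3,… for (busy ∧ ack):
  j=2: fails
  j=3: fails
  j=4: holds
First hit at j=4, so smallest k = 4-2 = 2.

2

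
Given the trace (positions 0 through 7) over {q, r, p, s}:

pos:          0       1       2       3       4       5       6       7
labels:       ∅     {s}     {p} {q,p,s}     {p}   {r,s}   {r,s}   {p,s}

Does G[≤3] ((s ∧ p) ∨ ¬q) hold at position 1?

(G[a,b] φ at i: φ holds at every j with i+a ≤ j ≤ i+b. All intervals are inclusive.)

Holds

Check ((s ∧ p) ∨ ¬q) at every j in [1,4]:
  j=1: true
  j=2: true
  j=3: true
  j=4: true
All positions satisfy it → formula holds.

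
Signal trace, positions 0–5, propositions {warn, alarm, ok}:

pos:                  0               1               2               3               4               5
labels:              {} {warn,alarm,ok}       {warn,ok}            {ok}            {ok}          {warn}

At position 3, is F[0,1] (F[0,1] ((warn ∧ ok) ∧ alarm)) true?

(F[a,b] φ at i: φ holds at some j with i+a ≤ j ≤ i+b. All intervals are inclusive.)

Check F[0,1] ((warn ∧ ok) ∧ alarm) at each j in [3,4]:
  j=3: fails (none in [3,4])
  j=4: fails (none in [4,5])
No position in the window satisfies it → formula fails.

No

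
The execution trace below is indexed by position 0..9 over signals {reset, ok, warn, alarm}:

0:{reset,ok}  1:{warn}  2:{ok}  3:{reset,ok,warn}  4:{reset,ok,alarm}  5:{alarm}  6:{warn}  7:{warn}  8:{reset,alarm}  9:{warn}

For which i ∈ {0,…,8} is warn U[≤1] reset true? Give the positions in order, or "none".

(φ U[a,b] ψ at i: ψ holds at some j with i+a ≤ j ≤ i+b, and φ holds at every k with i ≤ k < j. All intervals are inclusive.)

0, 3, 4, 7, 8

Evaluate at each i in [0,8]:
  i=0: ✓ (rhs at j=0)
  i=1: ✗ (no rhs in [1,2])
  i=2: ✗ (lhs fails at k=2 before rhs at j=3)
  i=3: ✓ (rhs at j=3)
  i=4: ✓ (rhs at j=4)
  i=5: ✗ (no rhs in [5,6])
  i=6: ✗ (no rhs in [6,7])
  i=7: ✓ (rhs at j=8; lhs holds on [7,7])
  i=8: ✓ (rhs at j=8)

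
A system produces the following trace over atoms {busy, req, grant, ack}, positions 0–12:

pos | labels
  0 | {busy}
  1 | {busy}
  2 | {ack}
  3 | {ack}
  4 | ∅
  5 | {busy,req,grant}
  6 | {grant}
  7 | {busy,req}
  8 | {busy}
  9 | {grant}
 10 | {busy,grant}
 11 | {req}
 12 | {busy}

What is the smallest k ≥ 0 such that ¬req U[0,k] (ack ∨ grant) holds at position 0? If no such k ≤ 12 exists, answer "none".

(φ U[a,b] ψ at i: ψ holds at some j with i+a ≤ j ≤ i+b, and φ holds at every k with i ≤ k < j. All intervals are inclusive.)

Need earliest j ≥ 0 with (ack ∨ grant), and ¬req at every k in [0,j-1].
  j=0: rhs fails.
  j=1: rhs fails.
  j=2: rhs holds; lhs holds on [0,1]. k = 2.

2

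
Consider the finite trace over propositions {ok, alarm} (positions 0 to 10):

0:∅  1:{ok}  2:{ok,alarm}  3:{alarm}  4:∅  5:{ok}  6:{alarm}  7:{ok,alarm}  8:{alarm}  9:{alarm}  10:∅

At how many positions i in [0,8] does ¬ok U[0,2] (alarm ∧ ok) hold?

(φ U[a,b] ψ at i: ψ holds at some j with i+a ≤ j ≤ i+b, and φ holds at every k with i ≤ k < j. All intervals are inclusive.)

3

Evaluate at each i in [0,8]:
  i=0: ✗ (lhs fails at k=1 before rhs at j=2)
  i=1: ✗ (lhs fails at k=1 before rhs at j=2)
  i=2: ✓ (rhs at j=2)
  i=3: ✗ (no rhs in [3,5])
  i=4: ✗ (no rhs in [4,6])
  i=5: ✗ (lhs fails at k=5 before rhs at j=7)
  i=6: ✓ (rhs at j=7; lhs holds on [6,6])
  i=7: ✓ (rhs at j=7)
  i=8: ✗ (no rhs in [8,10])
Positions where it holds: {2, 6, 7} → 3.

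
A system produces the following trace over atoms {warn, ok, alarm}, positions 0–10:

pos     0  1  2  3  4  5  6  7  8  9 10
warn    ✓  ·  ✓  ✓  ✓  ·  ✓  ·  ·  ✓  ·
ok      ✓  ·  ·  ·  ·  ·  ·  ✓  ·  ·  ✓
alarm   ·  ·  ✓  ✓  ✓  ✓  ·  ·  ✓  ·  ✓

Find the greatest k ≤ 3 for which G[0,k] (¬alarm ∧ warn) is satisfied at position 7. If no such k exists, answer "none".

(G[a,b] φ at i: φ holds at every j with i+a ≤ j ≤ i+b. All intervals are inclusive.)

none

(¬alarm ∧ warn) must hold from j=7 onward; find where it first fails.
  j=7: fails → no k works.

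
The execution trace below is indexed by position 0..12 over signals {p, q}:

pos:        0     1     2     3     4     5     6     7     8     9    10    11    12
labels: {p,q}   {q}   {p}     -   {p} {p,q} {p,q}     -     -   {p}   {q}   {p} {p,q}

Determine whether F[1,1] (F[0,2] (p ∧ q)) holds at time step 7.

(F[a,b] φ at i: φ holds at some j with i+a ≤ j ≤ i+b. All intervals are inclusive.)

False

Check F[0,2] (p ∧ q) at each j in [8,8]:
  j=8: fails (none in [8,10])
No position in the window satisfies it → formula fails.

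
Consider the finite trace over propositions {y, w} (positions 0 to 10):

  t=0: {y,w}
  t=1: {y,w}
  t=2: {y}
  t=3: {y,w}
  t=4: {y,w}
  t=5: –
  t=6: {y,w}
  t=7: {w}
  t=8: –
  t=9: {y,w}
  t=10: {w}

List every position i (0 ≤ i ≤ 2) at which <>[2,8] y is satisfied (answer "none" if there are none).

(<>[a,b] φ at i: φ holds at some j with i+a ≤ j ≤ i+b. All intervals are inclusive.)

0, 1, 2

Evaluate at each i in [0,2]:
  i=0: ✓ (witness j=2)
  i=1: ✓ (witness j=3)
  i=2: ✓ (witness j=4)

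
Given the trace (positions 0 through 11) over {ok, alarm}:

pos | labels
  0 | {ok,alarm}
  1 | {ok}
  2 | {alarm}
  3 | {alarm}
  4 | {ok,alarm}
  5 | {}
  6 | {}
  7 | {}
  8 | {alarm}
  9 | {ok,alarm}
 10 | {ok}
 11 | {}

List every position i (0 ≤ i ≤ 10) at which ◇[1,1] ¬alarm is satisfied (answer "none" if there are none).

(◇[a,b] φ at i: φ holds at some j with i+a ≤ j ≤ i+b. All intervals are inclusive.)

0, 4, 5, 6, 9, 10

Evaluate at each i in [0,10]:
  i=0: ✓ (witness j=1)
  i=1: ✗ (none in [2,2])
  i=2: ✗ (none in [3,3])
  i=3: ✗ (none in [4,4])
  i=4: ✓ (witness j=5)
  i=5: ✓ (witness j=6)
  i=6: ✓ (witness j=7)
  i=7: ✗ (none in [8,8])
  i=8: ✗ (none in [9,9])
  i=9: ✓ (witness j=10)
  i=10: ✓ (witness j=11)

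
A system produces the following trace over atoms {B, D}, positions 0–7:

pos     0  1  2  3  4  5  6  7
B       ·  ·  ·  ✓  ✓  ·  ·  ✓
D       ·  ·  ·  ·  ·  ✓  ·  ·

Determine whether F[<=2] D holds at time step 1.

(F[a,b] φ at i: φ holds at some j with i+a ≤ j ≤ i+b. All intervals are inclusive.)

Check D at each j in [1,3]:
  j=1: false
  j=2: false
  j=3: false
No position in the window satisfies it → formula fails.

False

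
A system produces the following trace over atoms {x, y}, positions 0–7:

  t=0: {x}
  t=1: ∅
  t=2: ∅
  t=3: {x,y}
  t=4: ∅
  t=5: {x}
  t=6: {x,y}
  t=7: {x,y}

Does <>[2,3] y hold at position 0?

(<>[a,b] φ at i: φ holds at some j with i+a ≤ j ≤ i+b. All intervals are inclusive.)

Check y at each j in [2,3]:
  j=2: false
  j=3: true
Found at j=3 → formula holds.

Yes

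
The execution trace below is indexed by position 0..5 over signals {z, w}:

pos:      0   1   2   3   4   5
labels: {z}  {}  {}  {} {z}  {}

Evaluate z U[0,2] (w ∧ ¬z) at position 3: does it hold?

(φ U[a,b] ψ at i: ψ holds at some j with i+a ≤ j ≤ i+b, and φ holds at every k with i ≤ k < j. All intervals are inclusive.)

Need some j in [3,5] with (w ∧ ¬z), and z at every k in [3,j-1].
  j=3: (w ∧ ¬z) false.
  j=4: (w ∧ ¬z) false.
  j=5: (w ∧ ¬z) false.
No j in the window works → until fails.

False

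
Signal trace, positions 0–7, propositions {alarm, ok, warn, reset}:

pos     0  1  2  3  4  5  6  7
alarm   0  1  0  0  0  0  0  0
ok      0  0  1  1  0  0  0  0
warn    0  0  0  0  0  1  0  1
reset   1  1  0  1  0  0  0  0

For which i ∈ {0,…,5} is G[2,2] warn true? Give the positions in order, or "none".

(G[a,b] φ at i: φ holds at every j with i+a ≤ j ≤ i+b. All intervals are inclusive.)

3, 5

Evaluate at each i in [0,5]:
  i=0: ✗ (fails at j=2)
  i=1: ✗ (fails at j=3)
  i=2: ✗ (fails at j=4)
  i=3: ✓ (all of [5,5])
  i=4: ✗ (fails at j=6)
  i=5: ✓ (all of [7,7])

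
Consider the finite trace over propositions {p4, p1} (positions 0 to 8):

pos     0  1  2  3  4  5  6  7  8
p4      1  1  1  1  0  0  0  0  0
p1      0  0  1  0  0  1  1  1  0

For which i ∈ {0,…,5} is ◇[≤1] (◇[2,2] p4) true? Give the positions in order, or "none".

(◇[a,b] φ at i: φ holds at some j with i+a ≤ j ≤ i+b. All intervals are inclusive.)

0, 1

Evaluate at each i in [0,5]:
  i=0: ✓ (witness j=0)
  i=1: ✓ (witness j=1)
  i=2: ✗ (none in [2,3])
  i=3: ✗ (none in [3,4])
  i=4: ✗ (none in [4,5])
  i=5: ✗ (none in [5,6])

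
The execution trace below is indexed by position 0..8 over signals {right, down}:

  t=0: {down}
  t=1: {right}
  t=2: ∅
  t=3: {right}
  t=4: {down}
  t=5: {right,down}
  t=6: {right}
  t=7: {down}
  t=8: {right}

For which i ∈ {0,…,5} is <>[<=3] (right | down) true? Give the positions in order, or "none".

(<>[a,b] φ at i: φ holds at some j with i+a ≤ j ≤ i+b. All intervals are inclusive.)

Evaluate at each i in [0,5]:
  i=0: ✓ (witness j=0)
  i=1: ✓ (witness j=1)
  i=2: ✓ (witness j=3)
  i=3: ✓ (witness j=3)
  i=4: ✓ (witness j=4)
  i=5: ✓ (witness j=5)

0, 1, 2, 3, 4, 5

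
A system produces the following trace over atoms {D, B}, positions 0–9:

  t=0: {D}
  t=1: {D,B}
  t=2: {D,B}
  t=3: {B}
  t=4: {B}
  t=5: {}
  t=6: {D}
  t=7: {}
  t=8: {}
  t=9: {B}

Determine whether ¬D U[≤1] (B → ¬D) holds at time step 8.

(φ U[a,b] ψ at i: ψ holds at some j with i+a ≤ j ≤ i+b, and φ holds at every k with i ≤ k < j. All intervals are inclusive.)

Yes

Need some j in [8,9] with (B → ¬D), and ¬D at every k in [8,j-1].
  j=8: (B → ¬D) holds; no prefix to check → satisfied.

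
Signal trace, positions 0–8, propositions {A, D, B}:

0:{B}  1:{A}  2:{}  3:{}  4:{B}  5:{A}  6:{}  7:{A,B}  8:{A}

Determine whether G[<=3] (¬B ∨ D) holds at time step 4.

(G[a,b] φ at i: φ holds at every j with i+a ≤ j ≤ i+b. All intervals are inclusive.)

Check (¬B ∨ D) at every j in [4,7]:
  j=4: false
  j=5: true
  j=6: true
  j=7: false
Fails at j=4 → formula fails.

Does not hold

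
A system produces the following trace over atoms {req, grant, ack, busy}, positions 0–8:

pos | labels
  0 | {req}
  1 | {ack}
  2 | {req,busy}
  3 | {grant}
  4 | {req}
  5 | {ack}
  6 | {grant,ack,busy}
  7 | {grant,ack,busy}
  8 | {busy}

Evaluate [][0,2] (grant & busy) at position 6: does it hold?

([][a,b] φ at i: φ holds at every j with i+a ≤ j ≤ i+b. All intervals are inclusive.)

No

Check (grant & busy) at every j in [6,8]:
  j=6: true
  j=7: true
  j=8: false
Fails at j=8 → formula fails.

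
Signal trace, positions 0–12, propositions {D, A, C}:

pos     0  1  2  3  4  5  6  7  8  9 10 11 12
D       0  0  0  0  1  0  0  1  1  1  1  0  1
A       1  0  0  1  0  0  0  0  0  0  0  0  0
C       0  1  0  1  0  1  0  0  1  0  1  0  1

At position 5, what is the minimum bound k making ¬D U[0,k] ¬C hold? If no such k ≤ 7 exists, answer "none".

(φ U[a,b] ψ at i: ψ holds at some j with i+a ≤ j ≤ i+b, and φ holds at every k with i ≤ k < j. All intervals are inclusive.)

1

Need earliest j ≥ 5 with ¬C, and ¬D at every k in [5,j-1].
  j=5: rhs fails.
  j=6: rhs holds; lhs holds on [5,5]. k = 1.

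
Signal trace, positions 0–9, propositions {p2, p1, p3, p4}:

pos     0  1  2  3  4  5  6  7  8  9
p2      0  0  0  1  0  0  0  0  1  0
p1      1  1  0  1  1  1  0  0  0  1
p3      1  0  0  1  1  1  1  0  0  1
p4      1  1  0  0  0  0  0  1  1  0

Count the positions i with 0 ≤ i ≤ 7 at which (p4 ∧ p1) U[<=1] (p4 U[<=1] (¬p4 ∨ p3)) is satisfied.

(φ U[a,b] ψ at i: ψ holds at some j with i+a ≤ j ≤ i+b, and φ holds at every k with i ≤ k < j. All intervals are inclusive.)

Evaluate at each i in [0,7]:
  i=0: ✓ (rhs at j=0)
  i=1: ✓ (rhs at j=1)
  i=2: ✓ (rhs at j=2)
  i=3: ✓ (rhs at j=3)
  i=4: ✓ (rhs at j=4)
  i=5: ✓ (rhs at j=5)
  i=6: ✓ (rhs at j=6)
  i=7: ✗ (lhs fails at k=7 before rhs at j=8)
Positions where it holds: {0, 1, 2, 3, 4, 5, 6} → 7.

7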